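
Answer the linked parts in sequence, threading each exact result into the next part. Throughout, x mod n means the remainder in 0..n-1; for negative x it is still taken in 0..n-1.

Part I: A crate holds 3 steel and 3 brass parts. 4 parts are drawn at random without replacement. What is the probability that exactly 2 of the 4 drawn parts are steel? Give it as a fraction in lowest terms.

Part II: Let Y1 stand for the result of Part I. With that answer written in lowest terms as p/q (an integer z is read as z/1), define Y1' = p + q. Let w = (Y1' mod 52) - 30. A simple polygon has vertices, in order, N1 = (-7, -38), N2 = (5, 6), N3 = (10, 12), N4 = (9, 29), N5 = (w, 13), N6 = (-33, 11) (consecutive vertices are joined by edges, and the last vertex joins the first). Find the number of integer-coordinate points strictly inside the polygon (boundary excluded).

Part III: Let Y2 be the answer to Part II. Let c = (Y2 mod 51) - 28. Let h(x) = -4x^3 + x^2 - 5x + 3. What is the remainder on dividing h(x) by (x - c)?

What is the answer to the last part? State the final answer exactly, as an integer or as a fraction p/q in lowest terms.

553

Part I: total draws C(6,4) = 15; favorable C(3,2)*C(3,2) = 9; P = 3/5; answer 3/5
Part II: Y1 = 3/5; threaded value p + q = 8; w = -22; cross terms: (-7*6 - 5*-38)=148, (5*12 - 10*6)=0, (10*29 - 9*12)=182, (9*13 - -22*29)=755, (-22*11 - -33*13)=187, (-33*-38 - -7*11)=1331; twice the area = |2603| = 2603; area = 2603/2; boundary points = 4 + 1 + 1 + 1 + 1 + 1 = 9; strictly interior points = area - boundary/2 + 1 = 1298; answer 1298
Part III: Y2 = 1298; c = -5; remainder = value at the root: -4*(-5)^3 + 1*(-5)^2 - 5*(-5)^1 + 3 = (500) + (25) + (25) + (3) = 553; answer 553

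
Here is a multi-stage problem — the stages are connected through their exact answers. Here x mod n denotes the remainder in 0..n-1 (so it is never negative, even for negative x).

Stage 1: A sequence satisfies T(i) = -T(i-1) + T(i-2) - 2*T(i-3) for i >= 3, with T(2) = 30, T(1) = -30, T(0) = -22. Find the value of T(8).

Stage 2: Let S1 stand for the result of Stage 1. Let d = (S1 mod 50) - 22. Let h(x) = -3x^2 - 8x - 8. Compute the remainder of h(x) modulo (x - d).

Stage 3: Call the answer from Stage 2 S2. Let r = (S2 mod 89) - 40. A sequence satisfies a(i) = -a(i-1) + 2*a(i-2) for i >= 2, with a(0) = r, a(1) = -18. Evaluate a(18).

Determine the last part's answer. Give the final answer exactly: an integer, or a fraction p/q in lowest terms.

Stage 1: T(3) = -1*(30) + 1*(-30) - 2*(-22) = -16; iterating: T(3)=-16, T(4)=106, T(5)=-182, T(6)=320, T(7)=-714, T(8)=1398; answer 1398
Stage 2: S1 = 1398; d = 26; remainder = value at the root: -3*(26)^2 - 8*(26)^1 - 8 = (-2028) + (-208) + (-8) = -2244; answer -2244
Stage 3: S2 = -2244; r = 30; a(2) = -1*(-18) + 2*(30) = 78; iterating: a(2)=78, a(3)=-114, a(4)=270, a(5)=-498, a(6)=1038, a(7)=-2034, a(8)=4110, a(9)=-8178, a(10)=16398, a(11)=-32754, a(12)=65550, a(13)=-131058, a(14)=262158, a(15)=-524274, a(16)=1048590, a(17)=-2097138, a(18)=4194318; answer 4194318

4194318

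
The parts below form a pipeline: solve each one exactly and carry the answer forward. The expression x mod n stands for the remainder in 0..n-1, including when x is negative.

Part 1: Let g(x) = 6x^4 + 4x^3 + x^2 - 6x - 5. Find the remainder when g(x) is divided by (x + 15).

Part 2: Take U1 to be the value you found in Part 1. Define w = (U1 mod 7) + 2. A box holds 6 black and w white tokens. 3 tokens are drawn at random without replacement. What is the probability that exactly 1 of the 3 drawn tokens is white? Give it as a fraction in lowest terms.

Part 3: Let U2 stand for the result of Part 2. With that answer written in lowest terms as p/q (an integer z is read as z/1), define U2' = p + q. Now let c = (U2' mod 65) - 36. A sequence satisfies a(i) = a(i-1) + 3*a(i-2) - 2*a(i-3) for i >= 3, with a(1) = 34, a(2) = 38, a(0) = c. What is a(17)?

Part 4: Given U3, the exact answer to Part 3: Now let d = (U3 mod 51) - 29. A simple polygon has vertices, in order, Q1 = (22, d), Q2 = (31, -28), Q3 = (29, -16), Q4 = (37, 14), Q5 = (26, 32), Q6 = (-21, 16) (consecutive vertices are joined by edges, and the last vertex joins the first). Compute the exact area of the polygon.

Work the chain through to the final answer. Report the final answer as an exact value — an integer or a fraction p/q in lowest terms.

Part 1: remainder = value at the root: 6*(-15)^4 + 4*(-15)^3 + 1*(-15)^2 - 6*(-15)^1 - 5 = (303750) + (-13500) + (225) + (90) + (-5) = 290560; answer 290560
Part 2: U1 = 290560; w = 6; total draws C(12,3) = 220; favorable C(6,1)*C(6,2) = 90; P = 9/22; answer 9/22
Part 3: U2 = 9/22; threaded value p + q = 31; c = -5; a(3) = 1*(38) + 3*(34) - 2*(-5) = 150; iterating: a(3)=150, a(4)=196, a(5)=570, a(6)=858, a(7)=2176, a(8)=3610, a(9)=8422, a(10)=14900, a(11)=32946, a(12)=60802, a(13)=129840, a(14)=246354, a(15)=514270, a(16)=993652, a(17)=2043754; answer 2043754
Part 4: U3 = 2043754; d = 2; cross terms: (22*-28 - 31*2)=-678, (31*-16 - 29*-28)=316, (29*14 - 37*-16)=998, (37*32 - 26*14)=820, (26*16 - -21*32)=1088, (-21*2 - 22*16)=-394; twice the area = |2150| = 2150; area = 1075; answer 1075

1075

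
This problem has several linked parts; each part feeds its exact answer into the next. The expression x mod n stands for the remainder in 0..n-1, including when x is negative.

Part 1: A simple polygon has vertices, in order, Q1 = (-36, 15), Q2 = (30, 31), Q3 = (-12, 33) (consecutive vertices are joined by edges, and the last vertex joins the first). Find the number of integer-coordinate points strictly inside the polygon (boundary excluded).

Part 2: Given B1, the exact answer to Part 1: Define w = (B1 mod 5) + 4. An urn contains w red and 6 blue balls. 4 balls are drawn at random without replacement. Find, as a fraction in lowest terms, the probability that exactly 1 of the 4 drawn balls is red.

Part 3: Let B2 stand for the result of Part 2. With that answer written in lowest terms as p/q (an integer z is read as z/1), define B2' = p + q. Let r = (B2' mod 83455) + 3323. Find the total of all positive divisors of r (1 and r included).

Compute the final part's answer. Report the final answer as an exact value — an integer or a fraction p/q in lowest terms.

Part 1: cross terms: (-36*31 - 30*15)=-1566, (30*33 - -12*31)=1362, (-12*15 - -36*33)=1008; twice the area = |804| = 804; area = 402; boundary points = 2 + 2 + 6 = 10; strictly interior points = area - boundary/2 + 1 = 398; answer 398
Part 2: B1 = 398; w = 7; total draws C(13,4) = 715; favorable C(7,1)*C(6,3) = 140; P = 28/143; answer 28/143
Part 3: B2 = 28/143; threaded value p + q = 171; r = 3494; 3494 = 2 * 1747; sigma = (1 + 2) * (1 + 1747) = 3 * 1748 = 5244; answer 5244

5244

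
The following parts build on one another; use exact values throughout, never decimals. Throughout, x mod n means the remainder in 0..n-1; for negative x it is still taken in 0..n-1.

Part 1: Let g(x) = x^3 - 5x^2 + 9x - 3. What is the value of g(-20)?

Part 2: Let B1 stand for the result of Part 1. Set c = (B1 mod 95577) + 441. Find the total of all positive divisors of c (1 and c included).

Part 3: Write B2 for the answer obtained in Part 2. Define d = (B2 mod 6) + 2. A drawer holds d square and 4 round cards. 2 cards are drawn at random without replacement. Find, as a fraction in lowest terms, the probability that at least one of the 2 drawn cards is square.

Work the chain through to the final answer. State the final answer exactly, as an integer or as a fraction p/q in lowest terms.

3/5

Part 1: 1*(-20)^3 - 5*(-20)^2 + 9*(-20)^1 - 3 = (-8000) + (-2000) + (-180) + (-3) = -10183; answer -10183
Part 2: B1 = -10183; c = 85835; 85835 = 5 * 17167; sigma = (1 + 5) * (1 + 17167) = 6 * 17168 = 103008; answer 103008
Part 3: B2 = 103008; d = 2; total draws C(6,2) = 15; complement C(4,2) = 6; favorable 15 - 6 = 9; P = 3/5; answer 3/5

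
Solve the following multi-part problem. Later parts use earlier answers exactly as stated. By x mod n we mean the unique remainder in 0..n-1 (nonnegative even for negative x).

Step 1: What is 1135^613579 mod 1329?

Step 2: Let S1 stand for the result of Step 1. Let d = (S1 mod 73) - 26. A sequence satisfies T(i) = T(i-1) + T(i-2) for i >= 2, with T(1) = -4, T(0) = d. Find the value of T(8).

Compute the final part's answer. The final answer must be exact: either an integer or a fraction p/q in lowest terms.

293

Step 1: squarings mod 1329: 1135^1=1135, 1135^2=424, 1135^4=361, 1135^8=79, 1135^16=925, 1135^32=1078, 1135^64=538, 1135^128=1051, 1135^256=202, 1135^512=934, 1135^1024=532, 1135^2048=1276, 1135^4096=151, 1135^8192=208, 1135^16384=736, 1135^32768=793, 1135^65536=232, 1135^131072=664, 1135^262144=997, 1135^524288=1246; 1135^613579 = 1135^1 * 1135^2 * 1135^8 * 1135^64 * 1135^128 * 1135^1024 * 1135^2048 * 1135^4096 * 1135^16384 * 1135^65536 * 1135^524288 = 712 (mod 1329); answer 712
Step 2: S1 = 712; d = 29; T(2) = 1*(-4) + 1*(29) = 25; iterating: T(2)=25, T(3)=21, T(4)=46, T(5)=67, T(6)=113, T(7)=180, T(8)=293; answer 293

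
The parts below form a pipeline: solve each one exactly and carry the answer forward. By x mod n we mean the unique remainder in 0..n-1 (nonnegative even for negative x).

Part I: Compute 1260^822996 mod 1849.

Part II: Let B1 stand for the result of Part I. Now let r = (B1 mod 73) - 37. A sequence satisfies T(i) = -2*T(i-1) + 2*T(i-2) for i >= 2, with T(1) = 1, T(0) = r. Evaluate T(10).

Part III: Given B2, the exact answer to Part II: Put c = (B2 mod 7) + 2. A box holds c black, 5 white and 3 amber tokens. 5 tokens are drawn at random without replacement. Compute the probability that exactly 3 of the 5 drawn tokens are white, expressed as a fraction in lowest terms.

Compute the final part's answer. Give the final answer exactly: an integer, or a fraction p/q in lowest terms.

Part I: squarings mod 1849: 1260^1=1260, 1260^2=1158, 1260^4=439, 1260^8=425, 1260^16=1272, 1260^32=109, 1260^64=787, 1260^128=1803, 1260^256=267, 1260^512=1027, 1260^1024=799, 1260^2048=496, 1260^4096=99, 1260^8192=556, 1260^16384=353, 1260^32768=726, 1260^65536=111, 1260^131072=1227, 1260^262144=443, 1260^524288=255; 1260^822996 = 1260^4 * 1260^16 * 1260^64 * 1260^128 * 1260^512 * 1260^1024 * 1260^2048 * 1260^32768 * 1260^262144 * 1260^524288 = 618 (mod 1849); answer 618
Part II: B1 = 618; r = -3; T(2) = -2*(1) + 2*(-3) = -8; iterating: T(2)=-8, T(3)=18, T(4)=-52, T(5)=140, T(6)=-384, T(7)=1048, T(8)=-2864, T(9)=7824, T(10)=-21376; answer -21376
Part III: B2 = -21376; c = 4; total draws C(12,5) = 792; favorable C(5,3)*C(7,2) = 210; P = 35/132; answer 35/132

35/132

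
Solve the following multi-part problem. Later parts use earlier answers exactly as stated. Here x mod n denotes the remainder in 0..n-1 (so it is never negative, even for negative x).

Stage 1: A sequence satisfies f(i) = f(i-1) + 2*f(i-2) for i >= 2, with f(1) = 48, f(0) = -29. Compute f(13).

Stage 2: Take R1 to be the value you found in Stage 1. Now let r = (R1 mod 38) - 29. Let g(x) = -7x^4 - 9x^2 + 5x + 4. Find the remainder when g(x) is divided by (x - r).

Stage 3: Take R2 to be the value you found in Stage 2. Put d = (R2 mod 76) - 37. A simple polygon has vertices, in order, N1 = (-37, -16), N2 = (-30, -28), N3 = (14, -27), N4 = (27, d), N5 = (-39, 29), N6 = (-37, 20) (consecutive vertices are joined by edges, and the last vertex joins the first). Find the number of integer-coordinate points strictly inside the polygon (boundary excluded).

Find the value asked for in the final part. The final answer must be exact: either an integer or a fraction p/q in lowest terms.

Stage 1: f(2) = 1*(48) + 2*(-29) = -10; iterating: f(2)=-10, f(3)=86, f(4)=66, f(5)=238, f(6)=370, f(7)=846, f(8)=1586, f(9)=3278, f(10)=6450, f(11)=13006, f(12)=25906, f(13)=51918; answer 51918
Stage 2: R1 = 51918; r = -19; remainder = value at the root: -7*(-19)^4 - 9*(-19)^2 + 5*(-19)^1 + 4 = (-912247) + (-3249) + (-95) + (4) = -915587; answer -915587
Stage 3: R2 = -915587; d = 24; cross terms: (-37*-28 - -30*-16)=556, (-30*-27 - 14*-28)=1202, (14*24 - 27*-27)=1065, (27*29 - -39*24)=1719, (-39*20 - -37*29)=293, (-37*-16 - -37*20)=1332; twice the area = |6167| = 6167; area = 6167/2; boundary points = 1 + 1 + 1 + 1 + 1 + 36 = 41; strictly interior points = area - boundary/2 + 1 = 3064; answer 3064

3064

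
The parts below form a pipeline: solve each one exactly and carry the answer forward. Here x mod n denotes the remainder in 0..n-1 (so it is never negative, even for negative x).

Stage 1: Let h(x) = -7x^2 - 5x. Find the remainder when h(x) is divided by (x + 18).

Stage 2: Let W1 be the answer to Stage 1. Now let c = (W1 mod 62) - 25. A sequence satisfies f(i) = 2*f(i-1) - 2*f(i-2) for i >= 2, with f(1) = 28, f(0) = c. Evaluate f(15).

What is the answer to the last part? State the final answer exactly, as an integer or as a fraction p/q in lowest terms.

Stage 1: remainder = value at the root: -7*(-18)^2 - 5*(-18)^1 = (-2268) + (90) = -2178; answer -2178
Stage 2: W1 = -2178; c = 29; f(2) = 2*(28) - 2*(29) = -2; iterating: f(2)=-2, f(3)=-60, f(4)=-116, f(5)=-112, f(6)=8, f(7)=240, f(8)=464, f(9)=448, f(10)=-32, f(11)=-960, f(12)=-1856, f(13)=-1792, f(14)=128, f(15)=3840; answer 3840

3840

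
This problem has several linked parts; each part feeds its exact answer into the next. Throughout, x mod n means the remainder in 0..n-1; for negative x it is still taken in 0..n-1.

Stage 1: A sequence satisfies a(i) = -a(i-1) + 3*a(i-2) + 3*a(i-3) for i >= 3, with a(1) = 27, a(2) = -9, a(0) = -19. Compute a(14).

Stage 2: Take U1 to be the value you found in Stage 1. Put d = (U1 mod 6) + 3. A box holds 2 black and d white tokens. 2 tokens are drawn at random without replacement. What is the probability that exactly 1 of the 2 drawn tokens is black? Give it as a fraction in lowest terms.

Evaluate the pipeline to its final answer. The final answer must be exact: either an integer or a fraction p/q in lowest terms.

Stage 1: a(3) = -1*(-9) + 3*(27) + 3*(-19) = 33; iterating: a(3)=33, a(4)=21, a(5)=51, a(6)=111, a(7)=105, a(8)=381, a(9)=267, a(10)=1191, a(11)=753, a(12)=3621, a(13)=2211, a(14)=10911; answer 10911
Stage 2: U1 = 10911; d = 6; total draws C(8,2) = 28; favorable C(2,1)*C(6,1) = 12; P = 3/7; answer 3/7

3/7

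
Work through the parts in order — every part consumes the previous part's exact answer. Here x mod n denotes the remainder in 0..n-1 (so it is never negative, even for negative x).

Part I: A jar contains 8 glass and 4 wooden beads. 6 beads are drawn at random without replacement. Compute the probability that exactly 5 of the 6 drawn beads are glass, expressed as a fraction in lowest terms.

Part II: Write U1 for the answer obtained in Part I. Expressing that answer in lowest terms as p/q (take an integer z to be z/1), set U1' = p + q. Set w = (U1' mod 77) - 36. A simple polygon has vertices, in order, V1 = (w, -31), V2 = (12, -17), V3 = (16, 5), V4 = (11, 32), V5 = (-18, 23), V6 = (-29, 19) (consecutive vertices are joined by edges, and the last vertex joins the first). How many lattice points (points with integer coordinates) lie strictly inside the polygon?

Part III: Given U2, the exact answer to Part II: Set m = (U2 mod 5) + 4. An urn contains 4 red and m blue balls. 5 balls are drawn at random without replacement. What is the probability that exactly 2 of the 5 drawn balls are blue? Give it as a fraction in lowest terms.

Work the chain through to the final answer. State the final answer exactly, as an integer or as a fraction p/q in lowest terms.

20/63

Part I: total draws C(12,6) = 924; favorable C(8,5)*C(4,1) = 224; P = 8/33; answer 8/33
Part II: U1 = 8/33; threaded value p + q = 41; w = 5; cross terms: (5*-17 - 12*-31)=287, (12*5 - 16*-17)=332, (16*32 - 11*5)=457, (11*23 - -18*32)=829, (-18*19 - -29*23)=325, (-29*-31 - 5*19)=804; twice the area = |3034| = 3034; area = 1517; boundary points = 7 + 2 + 1 + 1 + 1 + 2 = 14; strictly interior points = area - boundary/2 + 1 = 1511; answer 1511
Part III: U2 = 1511; m = 5; total draws C(9,5) = 126; favorable C(5,2)*C(4,3) = 40; P = 20/63; answer 20/63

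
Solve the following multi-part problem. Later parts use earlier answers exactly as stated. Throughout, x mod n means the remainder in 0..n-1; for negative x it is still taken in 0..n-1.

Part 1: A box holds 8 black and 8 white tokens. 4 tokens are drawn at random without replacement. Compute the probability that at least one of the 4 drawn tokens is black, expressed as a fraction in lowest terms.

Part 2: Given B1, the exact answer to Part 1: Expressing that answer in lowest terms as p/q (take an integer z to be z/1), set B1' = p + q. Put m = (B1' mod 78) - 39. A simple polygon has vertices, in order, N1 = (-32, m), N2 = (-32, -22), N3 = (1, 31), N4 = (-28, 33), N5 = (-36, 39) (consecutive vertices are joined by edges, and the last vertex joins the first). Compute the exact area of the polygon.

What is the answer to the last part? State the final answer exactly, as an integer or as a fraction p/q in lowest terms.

Part 1: total draws C(16,4) = 1820; complement C(8,4) = 70; favorable 1820 - 70 = 1750; P = 25/26; answer 25/26
Part 2: B1 = 25/26; threaded value p + q = 51; m = 12; cross terms: (-32*-22 - -32*12)=1088, (-32*31 - 1*-22)=-970, (1*33 - -28*31)=901, (-28*39 - -36*33)=96, (-36*12 - -32*39)=816; twice the area = |1931| = 1931; area = 1931/2; answer 1931/2

1931/2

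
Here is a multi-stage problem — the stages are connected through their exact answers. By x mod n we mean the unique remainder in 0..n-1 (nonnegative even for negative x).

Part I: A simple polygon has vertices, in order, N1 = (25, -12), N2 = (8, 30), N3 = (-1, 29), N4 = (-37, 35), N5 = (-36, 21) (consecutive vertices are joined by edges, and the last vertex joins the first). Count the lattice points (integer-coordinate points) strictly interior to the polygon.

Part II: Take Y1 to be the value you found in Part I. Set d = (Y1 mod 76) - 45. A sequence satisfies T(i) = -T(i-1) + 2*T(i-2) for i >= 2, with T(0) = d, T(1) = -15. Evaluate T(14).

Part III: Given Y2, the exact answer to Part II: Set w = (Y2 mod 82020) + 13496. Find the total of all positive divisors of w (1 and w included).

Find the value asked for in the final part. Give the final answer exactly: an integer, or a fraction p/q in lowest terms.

32496

Part I: cross terms: (25*30 - 8*-12)=846, (8*29 - -1*30)=262, (-1*35 - -37*29)=1038, (-37*21 - -36*35)=483, (-36*-12 - 25*21)=-93; twice the area = |2536| = 2536; area = 1268; boundary points = 1 + 1 + 6 + 1 + 1 = 10; strictly interior points = area - boundary/2 + 1 = 1264; answer 1264
Part II: Y1 = 1264; d = 3; T(2) = -1*(-15) + 2*(3) = 21; iterating: T(2)=21, T(3)=-51, T(4)=93, T(5)=-195, T(6)=381, T(7)=-771, T(8)=1533, T(9)=-3075, T(10)=6141, T(11)=-12291, T(12)=24573, T(13)=-49155, T(14)=98301; answer 98301
Part III: Y2 = 98301; w = 29777; 29777 = 11 * 2707; sigma = (1 + 11) * (1 + 2707) = 12 * 2708 = 32496; answer 32496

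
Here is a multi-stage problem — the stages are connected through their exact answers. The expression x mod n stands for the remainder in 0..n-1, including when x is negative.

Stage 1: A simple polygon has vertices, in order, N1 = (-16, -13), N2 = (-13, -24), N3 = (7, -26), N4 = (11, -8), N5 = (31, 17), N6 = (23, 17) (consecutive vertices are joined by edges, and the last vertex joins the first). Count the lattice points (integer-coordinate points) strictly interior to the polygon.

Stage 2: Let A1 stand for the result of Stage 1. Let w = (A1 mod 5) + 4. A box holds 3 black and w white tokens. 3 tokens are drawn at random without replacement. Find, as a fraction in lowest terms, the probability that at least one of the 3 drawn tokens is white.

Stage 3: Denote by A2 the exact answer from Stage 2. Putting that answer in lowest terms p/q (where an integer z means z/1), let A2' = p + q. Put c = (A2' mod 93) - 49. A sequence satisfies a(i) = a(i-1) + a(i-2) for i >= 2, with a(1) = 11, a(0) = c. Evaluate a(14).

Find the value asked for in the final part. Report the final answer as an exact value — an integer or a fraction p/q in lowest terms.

Stage 1: cross terms: (-16*-24 - -13*-13)=215, (-13*-26 - 7*-24)=506, (7*-8 - 11*-26)=230, (11*17 - 31*-8)=435, (31*17 - 23*17)=136, (23*-13 - -16*17)=-27; twice the area = |1495| = 1495; area = 1495/2; boundary points = 1 + 2 + 2 + 5 + 8 + 3 = 21; strictly interior points = area - boundary/2 + 1 = 738; answer 738
Stage 2: A1 = 738; w = 7; total draws C(10,3) = 120; complement C(3,3) = 1; favorable 120 - 1 = 119; P = 119/120; answer 119/120
Stage 3: A2 = 119/120; threaded value p + q = 239; c = 4; a(2) = 1*(11) + 1*(4) = 15; iterating: a(2)=15, a(3)=26, a(4)=41, a(5)=67, a(6)=108, a(7)=175, a(8)=283, a(9)=458, a(10)=741, a(11)=1199, a(12)=1940, a(13)=3139, a(14)=5079; answer 5079

5079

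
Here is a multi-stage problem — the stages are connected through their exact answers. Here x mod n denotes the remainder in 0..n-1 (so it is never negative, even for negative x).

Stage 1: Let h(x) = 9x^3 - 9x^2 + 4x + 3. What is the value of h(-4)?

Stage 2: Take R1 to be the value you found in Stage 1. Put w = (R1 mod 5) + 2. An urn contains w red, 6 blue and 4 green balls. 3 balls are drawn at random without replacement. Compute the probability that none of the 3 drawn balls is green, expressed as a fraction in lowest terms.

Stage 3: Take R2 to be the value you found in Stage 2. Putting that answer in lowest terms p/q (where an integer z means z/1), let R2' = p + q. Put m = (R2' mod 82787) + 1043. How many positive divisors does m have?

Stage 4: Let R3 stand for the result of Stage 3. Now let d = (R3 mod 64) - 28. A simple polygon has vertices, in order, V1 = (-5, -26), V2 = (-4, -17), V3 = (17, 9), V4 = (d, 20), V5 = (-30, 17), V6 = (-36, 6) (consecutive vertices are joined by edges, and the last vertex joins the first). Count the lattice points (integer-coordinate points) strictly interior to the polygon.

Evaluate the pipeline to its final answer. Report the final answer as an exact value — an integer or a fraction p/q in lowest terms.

Stage 1: 9*(-4)^3 - 9*(-4)^2 + 4*(-4)^1 + 3 = (-576) + (-144) + (-16) + (3) = -733; answer -733
Stage 2: R1 = -733; w = 4; total draws C(14,3) = 364; favorable C(10,3) = 120; P = 30/91; answer 30/91
Stage 3: R2 = 30/91; threaded value p + q = 121; m = 1164; 1164 = 2^2 * 3 * 97; number of divisors = (2+1) * (1+1) * (1+1) = 12; answer 12
Stage 4: R3 = 12; d = -16; cross terms: (-5*-17 - -4*-26)=-19, (-4*9 - 17*-17)=253, (17*20 - -16*9)=484, (-16*17 - -30*20)=328, (-30*6 - -36*17)=432, (-36*-26 - -5*6)=966; twice the area = |2444| = 2444; area = 1222; boundary points = 1 + 1 + 11 + 1 + 1 + 1 = 16; strictly interior points = area - boundary/2 + 1 = 1215; answer 1215

1215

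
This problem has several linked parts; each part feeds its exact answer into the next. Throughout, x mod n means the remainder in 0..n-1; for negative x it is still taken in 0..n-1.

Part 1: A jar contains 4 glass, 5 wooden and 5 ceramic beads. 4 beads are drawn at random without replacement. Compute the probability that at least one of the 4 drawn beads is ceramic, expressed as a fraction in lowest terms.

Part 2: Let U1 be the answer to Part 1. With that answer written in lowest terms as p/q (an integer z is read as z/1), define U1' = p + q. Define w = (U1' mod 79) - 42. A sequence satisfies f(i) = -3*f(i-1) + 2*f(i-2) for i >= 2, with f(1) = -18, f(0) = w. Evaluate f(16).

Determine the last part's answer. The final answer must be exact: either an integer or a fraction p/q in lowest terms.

1921898620

Part 1: total draws C(14,4) = 1001; complement C(9,4) = 126; favorable 1001 - 126 = 875; P = 125/143; answer 125/143
Part 2: U1 = 125/143; threaded value p + q = 268; w = -11; f(2) = -3*(-18) + 2*(-11) = 32; iterating: f(2)=32, f(3)=-132, f(4)=460, f(5)=-1644, f(6)=5852, f(7)=-20844, f(8)=74236, f(9)=-264396, f(10)=941660, f(11)=-3353772, f(12)=11944636, f(13)=-42541452, f(14)=151513628, f(15)=-539623788, f(16)=1921898620; answer 1921898620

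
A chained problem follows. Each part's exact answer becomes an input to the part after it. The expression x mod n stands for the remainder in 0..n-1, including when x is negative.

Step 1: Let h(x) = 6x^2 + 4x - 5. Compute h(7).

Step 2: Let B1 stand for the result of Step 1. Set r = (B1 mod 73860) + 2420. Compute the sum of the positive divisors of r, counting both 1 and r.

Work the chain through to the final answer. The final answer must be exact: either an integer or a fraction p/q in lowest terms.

3456

Step 1: 6*(7)^2 + 4*(7)^1 - 5 = (294) + (28) + (-5) = 317; answer 317
Step 2: B1 = 317; r = 2737; 2737 = 7 * 17 * 23; sigma = (1 + 7) * (1 + 17) * (1 + 23) = 8 * 18 * 24 = 3456; answer 3456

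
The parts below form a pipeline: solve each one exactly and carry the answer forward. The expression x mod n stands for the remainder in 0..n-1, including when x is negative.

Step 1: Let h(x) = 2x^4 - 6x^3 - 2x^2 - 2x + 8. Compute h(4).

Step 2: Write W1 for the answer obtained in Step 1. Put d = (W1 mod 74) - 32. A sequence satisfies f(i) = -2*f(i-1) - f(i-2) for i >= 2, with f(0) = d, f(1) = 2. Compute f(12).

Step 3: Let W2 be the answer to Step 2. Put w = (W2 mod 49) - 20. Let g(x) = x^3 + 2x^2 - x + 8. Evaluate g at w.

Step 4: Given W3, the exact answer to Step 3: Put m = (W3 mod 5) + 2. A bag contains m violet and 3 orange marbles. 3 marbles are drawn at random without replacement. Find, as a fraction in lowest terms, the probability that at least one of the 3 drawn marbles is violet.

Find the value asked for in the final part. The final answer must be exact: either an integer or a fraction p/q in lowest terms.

Step 1: 2*(4)^4 - 6*(4)^3 - 2*(4)^2 - 2*(4)^1 + 8 = (512) + (-384) + (-32) + (-8) + (8) = 96; answer 96
Step 2: W1 = 96; d = -10; f(2) = -2*(2) - 1*(-10) = 6; iterating: f(2)=6, f(3)=-14, f(4)=22, f(5)=-30, f(6)=38, f(7)=-46, f(8)=54, f(9)=-62, f(10)=70, f(11)=-78, f(12)=86; answer 86
Step 3: W2 = 86; w = 17; 1*(17)^3 + 2*(17)^2 - 1*(17)^1 + 8 = (4913) + (578) + (-17) + (8) = 5482; answer 5482
Step 4: W3 = 5482; m = 4; total draws C(7,3) = 35; complement C(3,3) = 1; favorable 35 - 1 = 34; P = 34/35; answer 34/35

34/35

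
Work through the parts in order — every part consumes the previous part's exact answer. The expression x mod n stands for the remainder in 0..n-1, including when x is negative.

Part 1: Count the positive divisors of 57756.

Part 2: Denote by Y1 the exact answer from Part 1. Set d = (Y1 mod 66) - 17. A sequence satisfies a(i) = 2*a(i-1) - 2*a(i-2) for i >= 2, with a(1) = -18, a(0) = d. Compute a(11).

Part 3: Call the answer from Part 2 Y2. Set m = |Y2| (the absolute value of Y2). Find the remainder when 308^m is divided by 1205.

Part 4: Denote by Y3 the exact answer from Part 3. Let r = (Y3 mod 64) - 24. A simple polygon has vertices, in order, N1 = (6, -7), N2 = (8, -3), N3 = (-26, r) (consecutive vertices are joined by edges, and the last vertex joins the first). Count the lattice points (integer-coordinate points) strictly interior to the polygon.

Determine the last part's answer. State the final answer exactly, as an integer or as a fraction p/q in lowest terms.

70

Part 1: 57756 = 2^2 * 3 * 4813; number of divisors = (2+1) * (1+1) * (1+1) = 12; answer 12
Part 2: Y1 = 12; d = -5; a(2) = 2*(-18) - 2*(-5) = -26; iterating: a(2)=-26, a(3)=-16, a(4)=20, a(5)=72, a(6)=104, a(7)=64, a(8)=-80, a(9)=-288, a(10)=-416, a(11)=-256; answer -256
Part 3: Y2 = -256; m = 256; squarings mod 1205: 308^1=308, 308^2=874, 308^4=1111, 308^8=401, 308^16=536, 308^32=506, 308^64=576, 308^128=401, 308^256=536; 308^256 = 308^256 = 536 (mod 1205); answer 536
Part 4: Y3 = 536; r = 0; cross terms: (6*-3 - 8*-7)=38, (8*0 - -26*-3)=-78, (-26*-7 - 6*0)=182; twice the area = |142| = 142; area = 71; boundary points = 2 + 1 + 1 = 4; strictly interior points = area - boundary/2 + 1 = 70; answer 70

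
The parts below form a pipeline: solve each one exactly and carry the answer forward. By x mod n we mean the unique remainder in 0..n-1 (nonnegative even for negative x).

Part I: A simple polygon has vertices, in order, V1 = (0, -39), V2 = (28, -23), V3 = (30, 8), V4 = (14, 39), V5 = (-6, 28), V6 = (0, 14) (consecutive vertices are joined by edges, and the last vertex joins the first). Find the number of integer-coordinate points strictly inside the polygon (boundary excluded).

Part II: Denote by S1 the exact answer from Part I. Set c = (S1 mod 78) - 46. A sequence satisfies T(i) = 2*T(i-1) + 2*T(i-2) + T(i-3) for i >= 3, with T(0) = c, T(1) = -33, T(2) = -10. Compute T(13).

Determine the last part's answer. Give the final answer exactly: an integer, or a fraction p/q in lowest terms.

-2349121

Part I: cross terms: (0*-23 - 28*-39)=1092, (28*8 - 30*-23)=914, (30*39 - 14*8)=1058, (14*28 - -6*39)=626, (-6*14 - 0*28)=-84, (0*-39 - 0*14)=0; twice the area = |3606| = 3606; area = 1803; boundary points = 4 + 1 + 1 + 1 + 2 + 53 = 62; strictly interior points = area - boundary/2 + 1 = 1773; answer 1773
Part II: S1 = 1773; c = 11; T(3) = 2*(-10) + 2*(-33) + 1*(11) = -75; iterating: T(3)=-75, T(4)=-203, T(5)=-566, T(6)=-1613, T(7)=-4561, T(8)=-12914, T(9)=-36563, T(10)=-103515, T(11)=-293070, T(12)=-829733, T(13)=-2349121; answer -2349121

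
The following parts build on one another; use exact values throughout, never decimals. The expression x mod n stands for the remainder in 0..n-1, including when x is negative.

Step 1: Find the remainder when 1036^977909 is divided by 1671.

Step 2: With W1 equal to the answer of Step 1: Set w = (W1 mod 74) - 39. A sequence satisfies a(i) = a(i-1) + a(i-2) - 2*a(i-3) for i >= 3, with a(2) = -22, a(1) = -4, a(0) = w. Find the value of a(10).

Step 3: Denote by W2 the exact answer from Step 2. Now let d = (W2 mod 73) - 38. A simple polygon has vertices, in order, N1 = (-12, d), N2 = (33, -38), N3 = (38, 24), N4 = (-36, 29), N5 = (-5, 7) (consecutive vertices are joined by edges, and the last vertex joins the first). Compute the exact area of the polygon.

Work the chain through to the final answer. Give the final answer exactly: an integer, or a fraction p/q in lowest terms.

4293/2

Step 1: squarings mod 1671: 1036^1=1036, 1036^2=514, 1036^4=178, 1036^8=1606, 1036^16=883, 1036^32=1003, 1036^64=67, 1036^128=1147, 1036^256=532, 1036^512=625, 1036^1024=1282, 1036^2048=931, 1036^4096=1183, 1036^8192=862, 1036^16384=1120, 1036^32768=1150, 1036^65536=739, 1036^131072=1375, 1036^262144=724, 1036^524288=1153; 1036^977909 = 1036^1 * 1036^4 * 1036^16 * 1036^32 * 1036^64 * 1036^128 * 1036^256 * 1036^512 * 1036^2048 * 1036^8192 * 1036^16384 * 1036^32768 * 1036^131072 * 1036^262144 * 1036^524288 = 313 (mod 1671); answer 313
Step 2: W1 = 313; w = -22; a(3) = 1*(-22) + 1*(-4) - 2*(-22) = 18; iterating: a(3)=18, a(4)=4, a(5)=66, a(6)=34, a(7)=92, a(8)=-6, a(9)=18, a(10)=-172; answer -172
Step 3: W2 = -172; d = 9; cross terms: (-12*-38 - 33*9)=159, (33*24 - 38*-38)=2236, (38*29 - -36*24)=1966, (-36*7 - -5*29)=-107, (-5*9 - -12*7)=39; twice the area = |4293| = 4293; area = 4293/2; answer 4293/2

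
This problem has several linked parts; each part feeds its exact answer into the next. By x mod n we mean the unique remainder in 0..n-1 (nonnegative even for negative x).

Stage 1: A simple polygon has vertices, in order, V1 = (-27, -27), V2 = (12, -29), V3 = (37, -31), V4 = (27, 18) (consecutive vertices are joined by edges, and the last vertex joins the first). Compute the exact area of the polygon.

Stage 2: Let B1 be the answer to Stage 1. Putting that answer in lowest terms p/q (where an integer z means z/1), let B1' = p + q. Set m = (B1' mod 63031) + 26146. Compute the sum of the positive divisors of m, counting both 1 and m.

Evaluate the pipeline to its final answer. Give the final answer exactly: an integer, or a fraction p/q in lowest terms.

36912

Stage 1: cross terms: (-27*-29 - 12*-27)=1107, (12*-31 - 37*-29)=701, (37*18 - 27*-31)=1503, (27*-27 - -27*18)=-243; twice the area = |3068| = 3068; area = 1534; answer 1534
Stage 2: B1 = 1534; threaded value p + q = 1535; m = 27681; 27681 = 3 * 9227; sigma = (1 + 3) * (1 + 9227) = 4 * 9228 = 36912; answer 36912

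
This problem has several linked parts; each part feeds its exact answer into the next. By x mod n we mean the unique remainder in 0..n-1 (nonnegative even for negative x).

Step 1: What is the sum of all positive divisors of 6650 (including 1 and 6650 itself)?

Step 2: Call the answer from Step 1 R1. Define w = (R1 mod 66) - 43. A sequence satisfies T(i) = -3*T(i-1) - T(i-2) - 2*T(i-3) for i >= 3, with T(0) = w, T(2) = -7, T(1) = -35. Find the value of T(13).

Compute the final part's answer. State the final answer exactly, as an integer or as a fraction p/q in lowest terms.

Step 1: 6650 = 2 * 5^2 * 7 * 19; sigma = (1 + 2) * (1 + 5 + 25) * (1 + 7) * (1 + 19) = 3 * 31 * 8 * 20 = 14880; answer 14880
Step 2: R1 = 14880; w = -13; T(3) = -3*(-7) - 1*(-35) - 2*(-13) = 82; iterating: T(3)=82, T(4)=-169, T(5)=439, T(6)=-1312, T(7)=3835, T(8)=-11071, T(9)=32002, T(10)=-92605, T(11)=267955, T(12)=-775264, T(13)=2243047; answer 2243047

2243047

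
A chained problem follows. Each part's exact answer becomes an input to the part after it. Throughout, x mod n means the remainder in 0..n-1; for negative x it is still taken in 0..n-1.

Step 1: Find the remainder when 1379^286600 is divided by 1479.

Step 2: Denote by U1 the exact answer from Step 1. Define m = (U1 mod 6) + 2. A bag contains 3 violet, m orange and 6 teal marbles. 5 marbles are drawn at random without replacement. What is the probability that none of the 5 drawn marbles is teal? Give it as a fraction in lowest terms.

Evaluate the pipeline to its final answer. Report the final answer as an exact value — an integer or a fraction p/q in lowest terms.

Step 1: squarings mod 1479: 1379^1=1379, 1379^2=1126, 1379^4=373, 1379^8=103, 1379^16=256, 1379^32=460, 1379^64=103, 1379^128=256, 1379^256=460, 1379^512=103, 1379^1024=256, 1379^2048=460, 1379^4096=103, 1379^8192=256, 1379^16384=460, 1379^32768=103, 1379^65536=256, 1379^131072=460, 1379^262144=103; 1379^286600 = 1379^8 * 1379^128 * 1379^256 * 1379^512 * 1379^1024 * 1379^2048 * 1379^4096 * 1379^16384 * 1379^262144 = 919 (mod 1479); answer 919
Step 2: U1 = 919; m = 3; total draws C(12,5) = 792; favorable C(6,5) = 6; P = 1/132; answer 1/132

1/132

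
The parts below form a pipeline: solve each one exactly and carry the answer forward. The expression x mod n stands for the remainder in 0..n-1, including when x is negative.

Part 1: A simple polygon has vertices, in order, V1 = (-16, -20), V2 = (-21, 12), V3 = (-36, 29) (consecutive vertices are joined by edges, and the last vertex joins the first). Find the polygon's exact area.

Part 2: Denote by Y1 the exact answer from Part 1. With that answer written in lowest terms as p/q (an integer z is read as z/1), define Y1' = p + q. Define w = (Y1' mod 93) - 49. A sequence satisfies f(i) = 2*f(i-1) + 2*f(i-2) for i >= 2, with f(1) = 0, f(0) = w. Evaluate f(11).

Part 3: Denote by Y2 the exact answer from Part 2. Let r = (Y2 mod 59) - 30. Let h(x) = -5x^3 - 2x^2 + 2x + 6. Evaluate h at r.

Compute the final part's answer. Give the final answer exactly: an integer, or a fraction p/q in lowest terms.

-70218

Part 1: cross terms: (-16*12 - -21*-20)=-612, (-21*29 - -36*12)=-177, (-36*-20 - -16*29)=1184; twice the area = |395| = 395; area = 395/2; answer 395/2
Part 2: Y1 = 395/2; threaded value p + q = 397; w = -24; f(2) = 2*(0) + 2*(-24) = -48; iterating: f(2)=-48, f(3)=-96, f(4)=-288, f(5)=-768, f(6)=-2112, f(7)=-5760, f(8)=-15744, f(9)=-43008, f(10)=-117504, f(11)=-321024; answer -321024
Part 3: Y2 = -321024; r = 24; -5*(24)^3 - 2*(24)^2 + 2*(24)^1 + 6 = (-69120) + (-1152) + (48) + (6) = -70218; answer -70218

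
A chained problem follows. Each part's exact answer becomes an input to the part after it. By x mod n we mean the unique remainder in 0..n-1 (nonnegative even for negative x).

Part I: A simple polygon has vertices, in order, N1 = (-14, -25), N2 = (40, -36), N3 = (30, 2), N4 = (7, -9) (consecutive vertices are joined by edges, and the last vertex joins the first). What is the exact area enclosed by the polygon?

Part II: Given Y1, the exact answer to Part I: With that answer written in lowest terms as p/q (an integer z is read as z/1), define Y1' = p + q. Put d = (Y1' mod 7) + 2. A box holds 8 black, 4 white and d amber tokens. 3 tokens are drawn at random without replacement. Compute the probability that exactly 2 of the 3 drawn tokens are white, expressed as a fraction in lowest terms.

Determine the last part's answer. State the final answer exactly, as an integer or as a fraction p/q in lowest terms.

9/70

Part I: cross terms: (-14*-36 - 40*-25)=1504, (40*2 - 30*-36)=1160, (30*-9 - 7*2)=-284, (7*-25 - -14*-9)=-301; twice the area = |2079| = 2079; area = 2079/2; answer 2079/2
Part II: Y1 = 2079/2; threaded value p + q = 2081; d = 4; total draws C(16,3) = 560; favorable C(4,2)*C(12,1) = 72; P = 9/70; answer 9/70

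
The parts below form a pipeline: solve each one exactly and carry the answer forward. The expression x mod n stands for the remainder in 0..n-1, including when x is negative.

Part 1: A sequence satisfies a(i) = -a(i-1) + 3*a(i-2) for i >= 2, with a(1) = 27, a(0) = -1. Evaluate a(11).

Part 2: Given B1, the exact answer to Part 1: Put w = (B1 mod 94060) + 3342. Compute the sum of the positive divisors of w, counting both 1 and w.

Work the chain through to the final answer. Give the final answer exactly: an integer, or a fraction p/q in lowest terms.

222096

Part 1: a(2) = -1*(27) + 3*(-1) = -30; iterating: a(2)=-30, a(3)=111, a(4)=-201, a(5)=534, a(6)=-1137, a(7)=2739, a(8)=-6150, a(9)=14367, a(10)=-32817, a(11)=75918; answer 75918
Part 2: B1 = 75918; w = 79260; 79260 = 2^2 * 3 * 5 * 1321; sigma = (1 + 2 + 4) * (1 + 3) * (1 + 5) * (1 + 1321) = 7 * 4 * 6 * 1322 = 222096; answer 222096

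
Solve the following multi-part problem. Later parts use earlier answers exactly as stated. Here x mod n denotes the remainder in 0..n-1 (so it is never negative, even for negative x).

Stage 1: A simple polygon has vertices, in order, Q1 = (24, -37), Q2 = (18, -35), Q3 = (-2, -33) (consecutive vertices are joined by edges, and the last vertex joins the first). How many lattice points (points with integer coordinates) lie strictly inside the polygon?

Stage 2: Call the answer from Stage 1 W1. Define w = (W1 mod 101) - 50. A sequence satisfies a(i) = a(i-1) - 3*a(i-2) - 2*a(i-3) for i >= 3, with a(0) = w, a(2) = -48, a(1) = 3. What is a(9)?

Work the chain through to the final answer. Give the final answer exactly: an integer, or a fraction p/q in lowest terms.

3603

Stage 1: cross terms: (24*-35 - 18*-37)=-174, (18*-33 - -2*-35)=-664, (-2*-37 - 24*-33)=866; twice the area = |28| = 28; area = 14; boundary points = 2 + 2 + 2 = 6; strictly interior points = area - boundary/2 + 1 = 12; answer 12
Stage 2: W1 = 12; w = -38; a(3) = 1*(-48) - 3*(3) - 2*(-38) = 19; iterating: a(3)=19, a(4)=157, a(5)=196, a(6)=-313, a(7)=-1215, a(8)=-668, a(9)=3603; answer 3603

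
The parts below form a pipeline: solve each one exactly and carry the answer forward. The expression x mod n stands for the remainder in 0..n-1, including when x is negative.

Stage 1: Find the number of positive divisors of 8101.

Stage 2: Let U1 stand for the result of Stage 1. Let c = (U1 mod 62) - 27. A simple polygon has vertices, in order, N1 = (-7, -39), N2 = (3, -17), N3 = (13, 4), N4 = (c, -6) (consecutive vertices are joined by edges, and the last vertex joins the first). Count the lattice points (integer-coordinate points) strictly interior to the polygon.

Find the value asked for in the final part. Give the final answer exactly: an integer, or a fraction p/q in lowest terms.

Stage 1: 8101 is prime, so its only divisors are 1 and 8101; count = 2; answer 2
Stage 2: U1 = 2; c = -25; cross terms: (-7*-17 - 3*-39)=236, (3*4 - 13*-17)=233, (13*-6 - -25*4)=22, (-25*-39 - -7*-6)=933; twice the area = |1424| = 1424; area = 712; boundary points = 2 + 1 + 2 + 3 = 8; strictly interior points = area - boundary/2 + 1 = 709; answer 709

709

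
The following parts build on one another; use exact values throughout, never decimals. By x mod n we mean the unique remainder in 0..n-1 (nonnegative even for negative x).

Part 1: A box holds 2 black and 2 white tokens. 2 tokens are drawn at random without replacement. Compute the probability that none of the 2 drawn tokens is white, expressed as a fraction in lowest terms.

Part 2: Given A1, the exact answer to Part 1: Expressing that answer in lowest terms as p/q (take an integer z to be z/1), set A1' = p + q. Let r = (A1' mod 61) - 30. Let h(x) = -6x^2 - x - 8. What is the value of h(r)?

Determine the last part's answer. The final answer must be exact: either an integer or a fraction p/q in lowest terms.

Part 1: total draws C(4,2) = 6; favorable C(2,2) = 1; P = 1/6; answer 1/6
Part 2: A1 = 1/6; threaded value p + q = 7; r = -23; -6*(-23)^2 - 1*(-23)^1 - 8 = (-3174) + (23) + (-8) = -3159; answer -3159

-3159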